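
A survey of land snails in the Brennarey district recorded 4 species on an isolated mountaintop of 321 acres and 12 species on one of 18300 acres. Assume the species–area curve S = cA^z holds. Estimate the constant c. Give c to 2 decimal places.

0.83

z = ln(S₂/S₁) / ln(A₂/A₁) = ln(12/4) / ln(18300/321) = 1.0986 / 4.0432 = 0.2717
c = S₁ / A₁^z = 4 / 321^0.2717 = 4 / 4.798 = 0.8337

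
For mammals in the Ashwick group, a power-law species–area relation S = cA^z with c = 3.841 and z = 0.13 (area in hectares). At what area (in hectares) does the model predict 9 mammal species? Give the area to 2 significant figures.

700 hectares

9 = 3.841 × A^0.13  ⇒  A^0.13 = 9/3.841 = 2.343
ln A = ln(2.343) / 0.13 = 0.8515 / 0.13 = 6.5499
A = e^6.5499 ≈ 699.2 hectares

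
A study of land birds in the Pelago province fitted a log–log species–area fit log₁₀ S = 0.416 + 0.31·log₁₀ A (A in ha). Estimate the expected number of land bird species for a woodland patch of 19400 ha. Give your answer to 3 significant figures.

S = 2.606 × 19400^0.31
ln S = ln 2.606 + 0.31 × ln 19400 = 0.9579 + 0.31 × 9.8730 = 4.0185
S = e^4.0185 ≈ 55.62

55.6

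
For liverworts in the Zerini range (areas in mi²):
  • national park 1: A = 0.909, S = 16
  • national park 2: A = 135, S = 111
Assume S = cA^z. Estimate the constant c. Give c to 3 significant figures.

16.6

z = ln(S₂/S₁) / ln(A₂/A₁) = ln(111/16) / ln(135/0.909) = 1.9369 / 5.0007 = 0.3873
c = S₁ / A₁^z = 16 / 0.909^0.3873 = 16 / 0.9637 = 16.6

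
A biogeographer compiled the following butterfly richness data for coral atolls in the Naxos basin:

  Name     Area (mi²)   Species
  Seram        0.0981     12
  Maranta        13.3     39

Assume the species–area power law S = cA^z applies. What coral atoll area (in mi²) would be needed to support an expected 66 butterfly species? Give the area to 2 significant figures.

120 mi²

z = ln(39/12) / ln(13.3/0.0981) = 1.1787 / 4.9095 = 0.2401
c = 12 / 0.0981^0.2401 = 12 / 0.5727 = 20.95
A = (66/20.95)^(1/0.2401) ⇒ ln A = ln(3.15)/0.2401 = 4.7791
A = e^4.7791 ≈ 119 mi²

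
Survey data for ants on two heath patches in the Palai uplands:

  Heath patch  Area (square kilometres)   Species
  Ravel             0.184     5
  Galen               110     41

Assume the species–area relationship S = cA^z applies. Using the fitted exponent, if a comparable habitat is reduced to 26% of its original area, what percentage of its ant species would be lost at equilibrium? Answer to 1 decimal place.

35.8%

z = ln(41/5) / ln(110/0.184) = 2.1041 / 6.3933 = 0.3291
S_new/S_old = (A_new/A_old)^z = 0.26^0.3291 = exp(0.3291 × -1.3471) = 0.6419
Fraction lost = 1 − 0.6419 = 0.3581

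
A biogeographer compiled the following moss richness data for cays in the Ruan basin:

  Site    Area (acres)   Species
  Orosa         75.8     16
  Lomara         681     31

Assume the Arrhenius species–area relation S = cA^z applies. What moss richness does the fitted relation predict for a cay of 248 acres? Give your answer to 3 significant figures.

z = ln(31/16) / ln(681/75.8) = 0.6614 / 2.1955 = 0.3013
c = 16 / 75.8^0.3013 = 16 / 3.684 = 4.344
S₃ = 4.344 × 248^0.3013 = 4.344 × 5.264 ≈ 22.87

22.9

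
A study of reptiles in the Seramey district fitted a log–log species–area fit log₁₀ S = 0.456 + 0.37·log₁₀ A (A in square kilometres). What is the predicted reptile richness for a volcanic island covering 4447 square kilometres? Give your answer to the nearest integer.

64

S = 2.858 × 4447^0.37 = 2.858 × 22.38 ≈ 63.94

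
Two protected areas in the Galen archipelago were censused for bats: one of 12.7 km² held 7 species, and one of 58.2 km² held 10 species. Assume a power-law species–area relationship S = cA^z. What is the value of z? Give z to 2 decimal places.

0.23

Taking logs: ln S = ln c + z ln A, so z = (ln S₂ − ln S₁)/(ln A₂ − ln A₁).
z = ln(10/7) / ln(58.2/12.7) = ln(1.429) / ln(4.583) = 0.3567 / 1.5223 = 0.2343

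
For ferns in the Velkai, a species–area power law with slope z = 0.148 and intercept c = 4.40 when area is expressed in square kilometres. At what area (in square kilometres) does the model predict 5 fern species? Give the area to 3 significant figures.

5 = 4.4 × A^0.148  ⇒  A^0.148 = 5/4.4 = 1.136
ln A = ln(1.136) / 0.148 = 0.1278 / 0.148 = 0.8637
A = e^0.8637 ≈ 2.372 square kilometres

2.37 square kilometres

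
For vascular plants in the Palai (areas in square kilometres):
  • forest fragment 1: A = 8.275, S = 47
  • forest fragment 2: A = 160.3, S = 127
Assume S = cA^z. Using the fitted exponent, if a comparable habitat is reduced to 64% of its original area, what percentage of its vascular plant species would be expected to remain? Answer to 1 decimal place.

86.1%

z = ln(127/47) / ln(160.3/8.275) = 0.9940 / 2.9638 = 0.3354
S_new/S_old = (A_new/A_old)^z = 0.64^0.3354 = exp(0.3354 × -0.4463) = 0.861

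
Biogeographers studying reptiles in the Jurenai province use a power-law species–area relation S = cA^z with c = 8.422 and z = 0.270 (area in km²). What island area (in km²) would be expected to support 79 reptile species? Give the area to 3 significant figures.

3990 km²

79 = 8.422 × A^0.27  ⇒  A^0.27 = 79/8.422 = 9.38
ln A = ln(9.38) / 0.27 = 2.2386 / 0.27 = 8.2911
A = e^8.2911 ≈ 3988 km²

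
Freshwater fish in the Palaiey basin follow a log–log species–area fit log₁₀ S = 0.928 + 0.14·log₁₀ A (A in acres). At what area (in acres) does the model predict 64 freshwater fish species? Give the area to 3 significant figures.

1870000 acres

64 = 8.472 × A^0.14  ⇒  A^0.14 = 64/8.472 = 7.554
ln A = ln(7.554) / 0.14 = 2.0221 / 0.14 = 14.4435
A = e^14.4435 ≈ 1873761 acres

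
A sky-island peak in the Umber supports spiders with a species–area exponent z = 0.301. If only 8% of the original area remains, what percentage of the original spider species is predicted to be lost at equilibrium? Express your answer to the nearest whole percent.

53%

S_new/S_old = (A_new/A_old)^z = 0.08^0.301
= exp(0.301 × ln 0.08) = exp(0.301 × -2.5257) = exp(-0.7602) ≈ 0.4676
Fraction lost = 1 − 0.4676 = 0.5324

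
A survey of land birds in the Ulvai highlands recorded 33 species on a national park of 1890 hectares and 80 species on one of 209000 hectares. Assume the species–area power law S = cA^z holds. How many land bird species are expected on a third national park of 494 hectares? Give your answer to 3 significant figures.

25.6

z = ln(80/33) / ln(209000/1890) = 0.8855 / 4.7058 = 0.1882
c = 33 / 1890^0.1882 = 33 / 4.136 = 7.979
S₃ = 7.979 × 494^0.1882 = 7.979 × 3.213 ≈ 25.64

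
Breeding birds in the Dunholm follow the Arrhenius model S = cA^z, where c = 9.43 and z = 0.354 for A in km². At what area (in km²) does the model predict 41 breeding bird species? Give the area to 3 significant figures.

63.5 km²

41 = 9.43 × A^0.354  ⇒  A^0.354 = 41/9.43 = 4.348
ln A = ln(4.348) / 0.354 = 1.4697 / 0.354 = 4.1516
A = e^4.1516 ≈ 63.54 km²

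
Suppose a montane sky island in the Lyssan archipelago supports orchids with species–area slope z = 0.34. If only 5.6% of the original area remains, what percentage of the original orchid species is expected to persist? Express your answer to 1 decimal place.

S_new/S_old = (A_new/A_old)^z = 0.056^0.34
= exp(0.34 × ln 0.056) = exp(0.34 × -2.8824) = exp(-0.9800) ≈ 0.3753

37.5%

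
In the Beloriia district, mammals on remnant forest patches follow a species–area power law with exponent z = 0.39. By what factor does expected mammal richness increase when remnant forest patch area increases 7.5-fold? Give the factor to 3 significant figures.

S₂/S₁ = (A₂/A₁)^z = 7.5^0.39
ln(S₂/S₁) = 0.39 × ln 7.5 = 0.39 × 2.0149 = 0.7858
S₂/S₁ = e^0.7858 ≈ 2.194

2.19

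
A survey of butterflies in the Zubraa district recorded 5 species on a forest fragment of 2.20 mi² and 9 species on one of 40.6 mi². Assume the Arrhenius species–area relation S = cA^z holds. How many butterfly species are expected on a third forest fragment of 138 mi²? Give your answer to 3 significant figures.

11.5

z = ln(9/5) / ln(40.6/2.2) = 0.5878 / 2.9153 = 0.2016
c = 5 / 2.2^0.2016 = 5 / 1.172 = 4.265
S₃ = 4.265 × 138^0.2016 = 4.265 × 2.7 ≈ 11.52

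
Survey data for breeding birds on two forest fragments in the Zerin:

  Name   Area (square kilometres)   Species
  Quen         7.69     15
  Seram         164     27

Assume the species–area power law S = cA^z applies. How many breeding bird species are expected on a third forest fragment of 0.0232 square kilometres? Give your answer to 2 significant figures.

4.9

z = ln(27/15) / ln(164/7.69) = 0.5878 / 3.0599 = 0.1921
c = 15 / 7.69^0.1921 = 15 / 1.48 = 10.14
S₃ = 10.14 × 0.0232^0.1921 = 10.14 × 0.4853 ≈ 4.92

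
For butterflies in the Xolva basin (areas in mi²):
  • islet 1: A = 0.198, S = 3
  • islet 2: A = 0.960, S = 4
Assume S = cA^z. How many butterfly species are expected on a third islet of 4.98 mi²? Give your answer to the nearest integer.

z = ln(4/3) / ln(0.96/0.198) = 0.2877 / 1.5787 = 0.1822
c = 3 / 0.198^0.1822 = 3 / 0.7444 = 4.03
S₃ = 4.03 × 4.98^0.1822 = 4.03 × 1.34 ≈ 5.399

5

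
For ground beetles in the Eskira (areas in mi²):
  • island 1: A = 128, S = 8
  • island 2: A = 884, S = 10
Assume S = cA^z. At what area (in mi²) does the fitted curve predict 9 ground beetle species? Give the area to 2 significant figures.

350 mi²

z = ln(10/8) / ln(884/128) = 0.2231 / 1.9324 = 0.1155
c = 8 / 128^0.1155 = 8 / 1.751 = 4.568
A = (9/4.568)^(1/0.1155) ⇒ ln A = ln(1.97)/0.1155 = 5.8720
A = e^5.8720 ≈ 355 mi²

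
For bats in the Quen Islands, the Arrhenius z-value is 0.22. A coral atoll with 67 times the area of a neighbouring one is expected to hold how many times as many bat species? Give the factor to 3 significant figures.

S₂/S₁ = (A₂/A₁)^z = 67^0.22
ln(S₂/S₁) = 0.22 × ln 67 = 0.22 × 4.2047 = 0.9250
S₂/S₁ = e^0.9250 ≈ 2.522

2.52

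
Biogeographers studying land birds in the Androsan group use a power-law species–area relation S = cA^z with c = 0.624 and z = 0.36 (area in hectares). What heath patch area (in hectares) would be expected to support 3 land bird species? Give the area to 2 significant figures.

78 hectares

3 = 0.624 × A^0.36  ⇒  A^0.36 = 3/0.624 = 4.808
ln A = ln(4.808) / 0.36 = 1.5702 / 0.36 = 4.3617
A = e^4.3617 ≈ 78.39 hectares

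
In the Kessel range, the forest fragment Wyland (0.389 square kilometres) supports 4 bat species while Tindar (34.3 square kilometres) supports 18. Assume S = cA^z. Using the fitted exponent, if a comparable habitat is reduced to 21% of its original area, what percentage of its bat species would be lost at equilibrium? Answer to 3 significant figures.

z = ln(18/4) / ln(34.3/0.389) = 1.5041 / 4.4793 = 0.3358
S_new/S_old = (A_new/A_old)^z = 0.21^0.3358 = exp(0.3358 × -1.5606) = 0.5921
Fraction lost = 1 − 0.5921 = 0.4079

40.8%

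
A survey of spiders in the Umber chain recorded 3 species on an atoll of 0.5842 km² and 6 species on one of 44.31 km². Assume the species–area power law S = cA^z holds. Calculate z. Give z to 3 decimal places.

Taking logs: ln S = ln c + z ln A, so z = (ln S₂ − ln S₁)/(ln A₂ − ln A₁).
z = ln(6/3) / ln(44.31/0.5842) = ln(2) / ln(75.85) = 0.6931 / 4.3287 = 0.1601

0.160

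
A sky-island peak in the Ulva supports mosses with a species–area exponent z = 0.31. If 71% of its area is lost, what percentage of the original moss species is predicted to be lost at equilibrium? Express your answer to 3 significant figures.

S_new/S_old = (A_new/A_old)^z = 0.29^0.31
= exp(0.31 × ln 0.29) = exp(0.31 × -1.2379) = exp(-0.3837) ≈ 0.6813
Fraction lost = 1 − 0.6813 = 0.3187

31.9%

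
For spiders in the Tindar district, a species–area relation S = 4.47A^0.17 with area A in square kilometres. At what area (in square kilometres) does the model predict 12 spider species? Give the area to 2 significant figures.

330 square kilometres

12 = 4.47 × A^0.17  ⇒  A^0.17 = 12/4.47 = 2.685
ln A = ln(2.685) / 0.17 = 0.9875 / 0.17 = 5.8089
A = e^5.8089 ≈ 333.3 square kilometres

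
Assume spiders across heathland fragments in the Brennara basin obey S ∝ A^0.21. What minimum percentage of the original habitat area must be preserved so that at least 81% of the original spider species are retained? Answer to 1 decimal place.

36.7%

Need (A_new/A_old)^0.21 = 0.81, so A_new/A_old = 0.81^(1/0.21) = 0.81^4.762
ln(A_new/A_old) = ln 0.81 / 0.21 = -0.2107 / 0.21 = -1.0034
A_new/A_old = e^-1.0034 ≈ 0.3666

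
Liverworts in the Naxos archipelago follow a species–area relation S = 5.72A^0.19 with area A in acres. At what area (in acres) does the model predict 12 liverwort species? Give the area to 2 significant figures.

12 = 5.72 × A^0.19  ⇒  A^0.19 = 12/5.72 = 2.098
ln A = ln(2.098) / 0.19 = 0.7409 / 0.19 = 3.8997
A = e^3.8997 ≈ 49.39 acres

49 acres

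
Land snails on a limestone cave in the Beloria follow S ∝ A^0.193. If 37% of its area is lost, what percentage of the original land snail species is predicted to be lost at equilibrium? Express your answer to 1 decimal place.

8.5%

S_new/S_old = (A_new/A_old)^z = 0.63^0.193
= exp(0.193 × ln 0.63) = exp(0.193 × -0.4620) = exp(-0.0892) ≈ 0.9147
Fraction lost = 1 − 0.9147 = 0.08531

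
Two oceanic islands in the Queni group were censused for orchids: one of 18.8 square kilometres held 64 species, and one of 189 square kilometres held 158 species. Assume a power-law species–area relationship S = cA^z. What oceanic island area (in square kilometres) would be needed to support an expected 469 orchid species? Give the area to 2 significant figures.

z = ln(158/64) / ln(189/18.8) = 0.9037 / 2.3079 = 0.3916
c = 64 / 18.8^0.3916 = 64 / 3.154 = 20.29
A = (469/20.29)^(1/0.3916) ⇒ ln A = ln(23.12)/0.3916 = 8.0203
A = e^8.0203 ≈ 3042 square kilometres

3000 square kilometres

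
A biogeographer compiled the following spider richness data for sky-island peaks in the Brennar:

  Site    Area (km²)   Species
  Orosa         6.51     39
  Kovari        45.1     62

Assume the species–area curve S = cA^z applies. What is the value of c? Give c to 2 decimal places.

z = ln(S₂/S₁) / ln(A₂/A₁) = ln(62/39) / ln(45.1/6.51) = 0.4636 / 1.9355 = 0.2395
c = S₁ / A₁^z = 39 / 6.51^0.2395 = 39 / 1.566 = 24.9

24.90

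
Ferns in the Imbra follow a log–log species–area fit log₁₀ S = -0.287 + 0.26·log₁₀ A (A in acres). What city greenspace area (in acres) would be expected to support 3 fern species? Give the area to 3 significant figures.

3 = 0.5164 × A^0.26  ⇒  A^0.26 = 3/0.5164 = 5.809
ln A = ln(5.809) / 0.26 = 1.7595 / 0.26 = 6.7671
A = e^6.7671 ≈ 868.8 acres

869 acres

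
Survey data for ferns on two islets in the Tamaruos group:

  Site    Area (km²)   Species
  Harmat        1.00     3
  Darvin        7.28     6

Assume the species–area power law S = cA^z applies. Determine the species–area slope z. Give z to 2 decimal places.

0.35

Taking logs: ln S = ln c + z ln A, so z = (ln S₂ − ln S₁)/(ln A₂ − ln A₁).
z = ln(6/3) / ln(7.28/1) = ln(2) / ln(7.28) = 0.6931 / 1.9851 = 0.3492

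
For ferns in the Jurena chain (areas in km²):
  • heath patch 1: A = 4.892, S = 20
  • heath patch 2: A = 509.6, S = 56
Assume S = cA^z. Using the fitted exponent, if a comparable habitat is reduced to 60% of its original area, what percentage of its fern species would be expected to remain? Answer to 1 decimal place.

z = ln(56/20) / ln(509.6/4.892) = 1.0296 / 4.6460 = 0.2216
S_new/S_old = (A_new/A_old)^z = 0.6^0.2216 = exp(0.2216 × -0.5108) = 0.893

89.3%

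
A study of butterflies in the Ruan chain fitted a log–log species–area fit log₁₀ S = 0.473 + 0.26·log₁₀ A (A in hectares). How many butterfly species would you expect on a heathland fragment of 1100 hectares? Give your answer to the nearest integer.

S = 2.972 × 1100^0.26 = 2.972 × 6.177 ≈ 18.36

18 species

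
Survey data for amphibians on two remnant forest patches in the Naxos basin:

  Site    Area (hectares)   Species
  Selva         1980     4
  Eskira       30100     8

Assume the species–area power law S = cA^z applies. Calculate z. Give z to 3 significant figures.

Taking logs: ln S = ln c + z ln A, so z = (ln S₂ − ln S₁)/(ln A₂ − ln A₁).
z = ln(8/4) / ln(30100/1980) = ln(2) / ln(15.2) = 0.6931 / 2.7214 = 0.2547

0.255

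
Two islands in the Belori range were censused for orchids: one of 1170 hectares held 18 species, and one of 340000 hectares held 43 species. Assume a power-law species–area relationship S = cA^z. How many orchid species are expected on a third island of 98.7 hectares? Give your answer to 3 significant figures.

12.3

z = ln(43/18) / ln(340000/1170) = 0.8708 / 5.6719 = 0.1535
c = 18 / 1170^0.1535 = 18 / 2.958 = 6.084
S₃ = 6.084 × 98.7^0.1535 = 6.084 × 2.024 ≈ 12.31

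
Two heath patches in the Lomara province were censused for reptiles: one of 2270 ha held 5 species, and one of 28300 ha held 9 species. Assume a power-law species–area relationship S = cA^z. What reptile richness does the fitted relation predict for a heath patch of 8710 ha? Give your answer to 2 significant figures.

6.8

z = ln(9/5) / ln(28300/2270) = 0.5878 / 2.5231 = 0.2330
c = 5 / 2270^0.2330 = 5 / 6.051 = 0.8263
S₃ = 0.8263 × 8710^0.2330 = 0.8263 × 8.277 ≈ 6.839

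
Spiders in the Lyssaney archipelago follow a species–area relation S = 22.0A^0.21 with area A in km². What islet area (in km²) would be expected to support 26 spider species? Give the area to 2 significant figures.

2.2 km²

26 = 22 × A^0.21  ⇒  A^0.21 = 26/22 = 1.182
ln A = ln(1.182) / 0.21 = 0.1671 / 0.21 = 0.7955
A = e^0.7955 ≈ 2.216 km²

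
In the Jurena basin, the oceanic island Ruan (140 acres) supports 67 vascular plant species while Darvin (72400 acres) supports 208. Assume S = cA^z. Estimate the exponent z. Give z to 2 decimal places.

0.18

Taking logs: ln S = ln c + z ln A, so z = (ln S₂ − ln S₁)/(ln A₂ − ln A₁).
z = ln(208/67) / ln(72400/140) = ln(3.104) / ln(517.1) = 1.1328 / 6.2483 = 0.1813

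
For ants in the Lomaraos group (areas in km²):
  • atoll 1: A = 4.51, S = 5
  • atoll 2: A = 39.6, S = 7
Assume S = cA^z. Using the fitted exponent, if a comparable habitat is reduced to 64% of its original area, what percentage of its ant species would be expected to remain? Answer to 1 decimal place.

z = ln(7/5) / ln(39.6/4.51) = 0.3365 / 2.1725 = 0.1549
S_new/S_old = (A_new/A_old)^z = 0.64^0.1549 = exp(0.1549 × -0.4463) = 0.9332

93.3%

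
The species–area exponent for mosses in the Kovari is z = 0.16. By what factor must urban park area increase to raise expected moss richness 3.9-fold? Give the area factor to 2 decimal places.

(A₂/A₁)^0.16 = 3.9, so A₂/A₁ = 3.9^(1/0.16) = 3.9^6.25
ln(A₂/A₁) = ln 3.9 / 0.16 = 1.3610 / 0.16 = 8.5061
A₂/A₁ = e^8.5061 ≈ 4945

4944.86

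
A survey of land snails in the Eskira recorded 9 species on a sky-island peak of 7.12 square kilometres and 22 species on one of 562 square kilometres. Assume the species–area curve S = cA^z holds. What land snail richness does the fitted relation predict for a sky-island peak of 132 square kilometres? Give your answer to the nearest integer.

16

z = ln(22/9) / ln(562/7.12) = 0.8938 / 4.3686 = 0.2046
c = 9 / 7.12^0.2046 = 9 / 1.494 = 6.023
S₃ = 6.023 × 132^0.2046 = 6.023 × 2.716 ≈ 16.36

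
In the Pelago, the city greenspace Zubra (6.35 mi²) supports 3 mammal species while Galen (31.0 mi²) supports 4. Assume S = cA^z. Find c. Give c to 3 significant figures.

2.15

z = ln(S₂/S₁) / ln(A₂/A₁) = ln(4/3) / ln(31/6.35) = 0.2877 / 1.5855 = 0.1814
c = S₁ / A₁^z = 3 / 6.35^0.1814 = 3 / 1.398 = 2.145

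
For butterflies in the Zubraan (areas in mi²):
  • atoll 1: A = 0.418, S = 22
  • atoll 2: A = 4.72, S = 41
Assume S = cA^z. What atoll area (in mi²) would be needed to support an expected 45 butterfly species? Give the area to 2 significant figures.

6.8 mi²

z = ln(41/22) / ln(4.72/0.418) = 0.6225 / 2.4241 = 0.2568
c = 22 / 0.418^0.2568 = 22 / 0.7993 = 27.52
A = (45/27.52)^(1/0.2568) ⇒ ln A = ln(1.635)/0.2568 = 1.9143
A = e^1.9143 ≈ 6.782 mi²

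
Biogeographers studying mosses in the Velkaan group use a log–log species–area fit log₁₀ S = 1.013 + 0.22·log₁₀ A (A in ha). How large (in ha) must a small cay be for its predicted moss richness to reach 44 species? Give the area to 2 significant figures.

730 ha

44 = 10.3 × A^0.22  ⇒  A^0.22 = 44/10.3 = 4.27
ln A = ln(4.27) / 0.22 = 1.4517 / 0.22 = 6.5985
A = e^6.5985 ≈ 734 ha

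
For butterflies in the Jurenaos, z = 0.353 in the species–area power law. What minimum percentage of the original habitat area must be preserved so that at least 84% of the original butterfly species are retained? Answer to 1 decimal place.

61.0%

Need (A_new/A_old)^0.353 = 0.84, so A_new/A_old = 0.84^(1/0.353) = 0.84^2.833
ln(A_new/A_old) = ln 0.84 / 0.353 = -0.1744 / 0.353 = -0.4939
A_new/A_old = e^-0.4939 ≈ 0.6102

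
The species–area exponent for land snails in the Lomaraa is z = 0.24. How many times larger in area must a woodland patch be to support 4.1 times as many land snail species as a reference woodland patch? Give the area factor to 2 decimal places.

357.49

(A₂/A₁)^0.24 = 4.1, so A₂/A₁ = 4.1^(1/0.24) = 4.1^4.167
ln(A₂/A₁) = ln 4.1 / 0.24 = 1.4110 / 0.24 = 5.8791
A₂/A₁ = e^5.8791 ≈ 357.5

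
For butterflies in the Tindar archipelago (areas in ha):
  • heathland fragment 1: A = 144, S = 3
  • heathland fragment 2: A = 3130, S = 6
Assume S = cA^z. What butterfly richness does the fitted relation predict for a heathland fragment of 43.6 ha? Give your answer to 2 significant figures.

2.3

z = ln(6/3) / ln(3130/144) = 0.6931 / 3.0790 = 0.2251
c = 3 / 144^0.2251 = 3 / 3.061 = 0.98
S₃ = 0.98 × 43.6^0.2251 = 0.98 × 2.339 ≈ 2.293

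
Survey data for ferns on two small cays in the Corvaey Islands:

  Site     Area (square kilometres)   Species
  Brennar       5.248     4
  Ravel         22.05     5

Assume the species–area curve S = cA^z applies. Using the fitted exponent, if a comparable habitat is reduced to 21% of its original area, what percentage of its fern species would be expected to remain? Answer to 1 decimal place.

78.5%

z = ln(5/4) / ln(22.05/5.248) = 0.2231 / 1.4355 = 0.1555
S_new/S_old = (A_new/A_old)^z = 0.21^0.1555 = exp(0.1555 × -1.5606) = 0.7846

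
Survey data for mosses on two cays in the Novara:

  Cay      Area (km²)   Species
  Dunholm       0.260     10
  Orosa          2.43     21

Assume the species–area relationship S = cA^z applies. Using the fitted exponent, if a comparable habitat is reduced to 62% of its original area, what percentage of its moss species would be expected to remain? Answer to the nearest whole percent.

85%

z = ln(21/10) / ln(2.43/0.26) = 0.7419 / 2.2350 = 0.3320
S_new/S_old = (A_new/A_old)^z = 0.62^0.3320 = exp(0.3320 × -0.4780) = 0.8533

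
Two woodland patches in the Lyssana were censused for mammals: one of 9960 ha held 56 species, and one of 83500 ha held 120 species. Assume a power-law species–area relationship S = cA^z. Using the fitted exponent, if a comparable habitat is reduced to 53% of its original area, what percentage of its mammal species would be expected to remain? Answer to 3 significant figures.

79.6%

z = ln(120/56) / ln(83500/9960) = 0.7621 / 2.1263 = 0.3584
S_new/S_old = (A_new/A_old)^z = 0.53^0.3584 = exp(0.3584 × -0.6349) = 0.7965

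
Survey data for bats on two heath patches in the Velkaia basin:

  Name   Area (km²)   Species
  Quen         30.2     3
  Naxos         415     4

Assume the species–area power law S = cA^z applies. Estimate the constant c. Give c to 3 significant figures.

z = ln(S₂/S₁) / ln(A₂/A₁) = ln(4/3) / ln(415/30.2) = 0.2877 / 2.6204 = 0.1098
c = S₁ / A₁^z = 3 / 30.2^0.1098 = 3 / 1.454 = 2.064

2.06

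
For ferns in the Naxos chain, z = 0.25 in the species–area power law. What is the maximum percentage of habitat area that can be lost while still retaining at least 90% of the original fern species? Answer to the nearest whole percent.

Need (A_new/A_old)^0.25 = 0.9, so A_new/A_old = 0.9^(1/0.25) = 0.9^4
ln(A_new/A_old) = ln 0.9 / 0.25 = -0.1054 / 0.25 = -0.4214
A_new/A_old = e^-0.4214 ≈ 0.6561
Fraction that can be lost = 1 − 0.6561 = 0.3439

34%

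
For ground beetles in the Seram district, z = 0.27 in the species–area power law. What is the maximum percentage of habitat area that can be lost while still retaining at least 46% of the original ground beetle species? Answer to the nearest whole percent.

Need (A_new/A_old)^0.27 = 0.46, so A_new/A_old = 0.46^(1/0.27) = 0.46^3.704
ln(A_new/A_old) = ln 0.46 / 0.27 = -0.7765 / 0.27 = -2.8760
A_new/A_old = e^-2.8760 ≈ 0.05636
Fraction that can be lost = 1 − 0.05636 = 0.9436

94%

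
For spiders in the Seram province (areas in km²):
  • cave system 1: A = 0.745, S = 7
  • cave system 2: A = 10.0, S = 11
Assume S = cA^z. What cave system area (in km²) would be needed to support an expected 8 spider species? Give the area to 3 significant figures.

z = ln(11/7) / ln(10/0.745) = 0.4520 / 2.5970 = 0.1740
c = 7 / 0.745^0.1740 = 7 / 0.9501 = 7.368
A = (8/7.368)^(1/0.1740) ⇒ ln A = ln(1.086)/0.1740 = 0.4729
A = e^0.4729 ≈ 1.605 km²

1.60 km²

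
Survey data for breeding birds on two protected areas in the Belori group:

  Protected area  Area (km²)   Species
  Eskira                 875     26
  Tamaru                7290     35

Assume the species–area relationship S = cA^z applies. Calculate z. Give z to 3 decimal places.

0.140

Taking logs: ln S = ln c + z ln A, so z = (ln S₂ − ln S₁)/(ln A₂ − ln A₁).
z = ln(35/26) / ln(7290/875) = ln(1.346) / ln(8.331) = 0.2973 / 2.1200 = 0.1402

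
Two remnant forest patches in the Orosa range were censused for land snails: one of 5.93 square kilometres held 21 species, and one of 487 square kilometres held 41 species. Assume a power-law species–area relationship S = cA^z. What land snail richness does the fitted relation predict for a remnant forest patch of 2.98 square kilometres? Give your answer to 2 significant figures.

z = ln(41/21) / ln(487/5.93) = 0.6690 / 4.4082 = 0.1518
c = 21 / 5.93^0.1518 = 21 / 1.31 = 16.03
S₃ = 16.03 × 2.98^0.1518 = 16.03 × 1.18 ≈ 18.92

19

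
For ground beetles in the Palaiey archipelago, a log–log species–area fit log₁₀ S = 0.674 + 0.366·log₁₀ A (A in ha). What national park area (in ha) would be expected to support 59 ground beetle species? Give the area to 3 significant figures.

993 ha

59 = 4.721 × A^0.366  ⇒  A^0.366 = 59/4.721 = 12.5
ln A = ln(12.5) / 0.366 = 2.5256 / 0.366 = 6.9005
A = e^6.9005 ≈ 992.8 ha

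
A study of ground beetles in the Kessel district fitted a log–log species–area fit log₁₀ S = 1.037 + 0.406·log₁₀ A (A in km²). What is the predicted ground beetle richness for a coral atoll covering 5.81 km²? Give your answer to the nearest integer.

S = 10.89 × 5.81^0.406
ln S = ln 10.89 + 0.406 × ln 5.81 = 2.3878 + 0.406 × 1.7596 = 3.1022
S = e^3.1022 ≈ 22.25

22 species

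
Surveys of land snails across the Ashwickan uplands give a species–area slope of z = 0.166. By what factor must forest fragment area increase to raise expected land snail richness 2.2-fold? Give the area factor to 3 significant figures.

116

(A₂/A₁)^0.166 = 2.2, so A₂/A₁ = 2.2^(1/0.166) = 2.2^6.024
ln(A₂/A₁) = ln 2.2 / 0.166 = 0.7885 / 0.166 = 4.7497
A₂/A₁ = e^4.7497 ≈ 115.6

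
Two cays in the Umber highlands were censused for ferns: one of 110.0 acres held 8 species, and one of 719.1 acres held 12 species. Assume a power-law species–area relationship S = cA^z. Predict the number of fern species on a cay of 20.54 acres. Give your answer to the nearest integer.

6

z = ln(12/8) / ln(719.1/110) = 0.4055 / 1.8775 = 0.2160
c = 8 / 110^0.2160 = 8 / 2.76 = 2.899
S₃ = 2.899 × 20.54^0.2160 = 2.899 × 1.921 ≈ 5.568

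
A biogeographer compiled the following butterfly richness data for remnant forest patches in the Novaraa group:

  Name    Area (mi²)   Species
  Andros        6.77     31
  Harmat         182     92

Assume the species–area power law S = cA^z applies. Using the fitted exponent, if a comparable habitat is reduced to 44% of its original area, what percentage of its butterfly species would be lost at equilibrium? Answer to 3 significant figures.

z = ln(92/31) / ln(182/6.77) = 1.0878 / 3.2915 = 0.3305
S_new/S_old = (A_new/A_old)^z = 0.44^0.3305 = exp(0.3305 × -0.8210) = 0.7624
Fraction lost = 1 − 0.7624 = 0.2376

23.8%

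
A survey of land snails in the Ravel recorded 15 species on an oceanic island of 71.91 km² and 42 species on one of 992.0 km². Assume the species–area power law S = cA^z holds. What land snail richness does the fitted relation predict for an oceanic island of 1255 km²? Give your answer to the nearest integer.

z = ln(42/15) / ln(992/71.91) = 1.0296 / 2.6243 = 0.3923
c = 15 / 71.91^0.3923 = 15 / 5.352 = 2.803
S₃ = 2.803 × 1255^0.3923 = 2.803 × 16.43 ≈ 46.06

46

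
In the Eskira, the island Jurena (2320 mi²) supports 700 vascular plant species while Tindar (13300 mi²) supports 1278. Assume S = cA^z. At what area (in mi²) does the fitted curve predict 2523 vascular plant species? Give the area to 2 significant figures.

96000 mi²

z = ln(1278/700) / ln(13300/2320) = 0.6020 / 1.7462 = 0.3447
c = 700 / 2320^0.3447 = 700 / 14.46 = 48.41
A = (2523/48.41)^(1/0.3447) ⇒ ln A = ln(52.12)/0.3447 = 11.4685
A = e^11.4685 ≈ 95655 mi²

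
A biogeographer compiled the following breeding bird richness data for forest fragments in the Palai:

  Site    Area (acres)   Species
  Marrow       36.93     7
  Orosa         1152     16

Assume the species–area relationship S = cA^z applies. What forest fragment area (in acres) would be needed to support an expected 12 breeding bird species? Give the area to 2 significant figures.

350 acres

z = ln(16/7) / ln(1152/36.93) = 0.8267 / 3.4402 = 0.2403
c = 7 / 36.93^0.2403 = 7 / 2.38 = 2.941
A = (12/2.941)^(1/0.2403) ⇒ ln A = ln(4.081)/0.2403 = 5.8521
A = e^5.8521 ≈ 348 acres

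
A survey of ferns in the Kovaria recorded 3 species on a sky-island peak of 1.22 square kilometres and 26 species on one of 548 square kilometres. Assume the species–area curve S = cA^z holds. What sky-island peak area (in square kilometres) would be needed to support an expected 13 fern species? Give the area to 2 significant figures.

z = ln(26/3) / ln(548/1.22) = 2.1595 / 6.1074 = 0.3536
c = 3 / 1.22^0.3536 = 3 / 1.073 = 2.796
A = (13/2.796)^(1/0.3536) ⇒ ln A = ln(4.649)/0.3536 = 4.3459
A = e^4.3459 ≈ 77.16 square kilometres

77 square kilometres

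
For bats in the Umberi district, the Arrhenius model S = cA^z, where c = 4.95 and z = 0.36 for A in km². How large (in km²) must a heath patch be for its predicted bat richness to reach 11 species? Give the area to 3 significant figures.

9.19 km²

11 = 4.95 × A^0.36  ⇒  A^0.36 = 11/4.95 = 2.222
ln A = ln(2.222) / 0.36 = 0.7985 / 0.36 = 2.2181
A = e^2.2181 ≈ 9.19 km²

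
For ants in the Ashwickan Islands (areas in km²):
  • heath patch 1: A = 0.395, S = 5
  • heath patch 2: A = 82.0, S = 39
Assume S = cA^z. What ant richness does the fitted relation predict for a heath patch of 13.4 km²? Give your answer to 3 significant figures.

19.4

z = ln(39/5) / ln(82/0.395) = 2.0541 / 5.3356 = 0.3850
c = 5 / 0.395^0.3850 = 5 / 0.6994 = 7.149
S₃ = 7.149 × 13.4^0.3850 = 7.149 × 2.716 ≈ 19.42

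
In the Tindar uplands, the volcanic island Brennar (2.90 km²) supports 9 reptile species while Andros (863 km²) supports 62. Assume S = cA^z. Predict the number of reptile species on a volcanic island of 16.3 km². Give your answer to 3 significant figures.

16.2

z = ln(62/9) / ln(863/2.9) = 1.9299 / 5.6957 = 0.3388
c = 9 / 2.9^0.3388 = 9 / 1.434 = 6.274
S₃ = 6.274 × 16.3^0.3388 = 6.274 × 2.575 ≈ 16.15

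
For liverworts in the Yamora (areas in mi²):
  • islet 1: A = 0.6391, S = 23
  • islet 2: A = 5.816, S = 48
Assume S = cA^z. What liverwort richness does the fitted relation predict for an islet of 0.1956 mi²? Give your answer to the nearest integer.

z = ln(48/23) / ln(5.816/0.6391) = 0.7357 / 2.2083 = 0.3332
c = 23 / 0.6391^0.3332 = 23 / 0.8614 = 26.7
S₃ = 26.7 × 0.1956^0.3332 = 26.7 × 0.5807 ≈ 15.5

16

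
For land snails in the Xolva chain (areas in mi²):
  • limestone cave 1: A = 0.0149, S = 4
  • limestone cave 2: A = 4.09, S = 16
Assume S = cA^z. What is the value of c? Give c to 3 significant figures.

z = ln(S₂/S₁) / ln(A₂/A₁) = ln(16/4) / ln(4.09/0.0149) = 1.3863 / 5.6149 = 0.2469
c = S₁ / A₁^z = 4 / 0.0149^0.2469 = 4 / 0.354 = 11.3

11.3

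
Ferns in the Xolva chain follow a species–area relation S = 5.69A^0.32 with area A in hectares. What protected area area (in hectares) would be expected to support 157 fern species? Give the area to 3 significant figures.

157 = 5.69 × A^0.32  ⇒  A^0.32 = 157/5.69 = 27.59
ln A = ln(27.59) / 0.32 = 3.3175 / 0.32 = 10.3673
A = e^10.3673 ≈ 31802 hectares

31800 hectares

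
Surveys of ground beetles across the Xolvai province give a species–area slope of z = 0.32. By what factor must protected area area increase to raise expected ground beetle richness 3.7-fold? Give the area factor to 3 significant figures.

(A₂/A₁)^0.32 = 3.7, so A₂/A₁ = 3.7^(1/0.32) = 3.7^3.125
ln(A₂/A₁) = ln 3.7 / 0.32 = 1.3083 / 0.32 = 4.0885
A₂/A₁ = e^4.0885 ≈ 59.65

59.7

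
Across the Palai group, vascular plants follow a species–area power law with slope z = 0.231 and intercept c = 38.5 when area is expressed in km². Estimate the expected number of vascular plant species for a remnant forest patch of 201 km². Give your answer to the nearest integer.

131

S = 38.5 × 201^0.231
ln S = ln 38.5 + 0.231 × ln 201 = 3.6507 + 0.231 × 5.3033 = 4.8757
S = e^4.8757 ≈ 131.1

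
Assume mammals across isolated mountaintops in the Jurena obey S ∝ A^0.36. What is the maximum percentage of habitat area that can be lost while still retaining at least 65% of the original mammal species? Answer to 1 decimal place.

Need (A_new/A_old)^0.36 = 0.65, so A_new/A_old = 0.65^(1/0.36) = 0.65^2.778
ln(A_new/A_old) = ln 0.65 / 0.36 = -0.4308 / 0.36 = -1.1966
A_new/A_old = e^-1.1966 ≈ 0.3022
Fraction that can be lost = 1 − 0.3022 = 0.6978

69.8%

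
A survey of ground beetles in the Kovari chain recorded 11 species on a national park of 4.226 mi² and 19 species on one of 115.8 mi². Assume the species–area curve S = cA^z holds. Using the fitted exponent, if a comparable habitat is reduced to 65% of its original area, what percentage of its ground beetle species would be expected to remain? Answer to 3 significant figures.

z = ln(19/11) / ln(115.8/4.226) = 0.5465 / 3.3106 = 0.1651
S_new/S_old = (A_new/A_old)^z = 0.65^0.1651 = exp(0.1651 × -0.4308) = 0.9314

93.1%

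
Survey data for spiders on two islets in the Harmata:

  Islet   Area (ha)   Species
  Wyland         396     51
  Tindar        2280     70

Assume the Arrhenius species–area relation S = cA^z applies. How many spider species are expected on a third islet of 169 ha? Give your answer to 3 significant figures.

z = ln(70/51) / ln(2280/396) = 0.3167 / 1.7505 = 0.1809
c = 51 / 396^0.1809 = 51 / 2.951 = 17.28
S₃ = 17.28 × 169^0.1809 = 17.28 × 2.529 ≈ 43.72

43.7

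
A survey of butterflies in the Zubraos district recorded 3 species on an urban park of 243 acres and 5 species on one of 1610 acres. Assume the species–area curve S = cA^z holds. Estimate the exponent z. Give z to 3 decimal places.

Taking logs: ln S = ln c + z ln A, so z = (ln S₂ − ln S₁)/(ln A₂ − ln A₁).
z = ln(5/3) / ln(1610/243) = ln(1.667) / ln(6.626) = 0.5108 / 1.8909 = 0.2701

0.270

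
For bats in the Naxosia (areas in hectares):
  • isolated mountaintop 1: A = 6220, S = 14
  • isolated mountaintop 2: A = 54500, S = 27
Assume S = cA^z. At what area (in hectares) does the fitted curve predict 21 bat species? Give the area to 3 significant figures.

23800 hectares

z = ln(27/14) / ln(54500/6220) = 0.6568 / 2.1704 = 0.3026
c = 14 / 6220^0.3026 = 14 / 14.06 = 0.9957
A = (21/0.9957)^(1/0.3026) ⇒ ln A = ln(21.09)/0.3026 = 10.0754
A = e^10.0754 ≈ 23753 hectares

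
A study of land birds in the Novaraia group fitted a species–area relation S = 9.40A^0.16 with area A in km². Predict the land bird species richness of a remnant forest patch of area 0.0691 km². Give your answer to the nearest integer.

6 species

S = 9.4 × 0.0691^0.16 = 9.4 × 0.6521 ≈ 6.13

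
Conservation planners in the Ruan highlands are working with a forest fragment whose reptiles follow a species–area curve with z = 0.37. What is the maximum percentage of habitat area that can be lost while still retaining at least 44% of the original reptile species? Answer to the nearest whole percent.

Need (A_new/A_old)^0.37 = 0.44, so A_new/A_old = 0.44^(1/0.37) = 0.44^2.703
ln(A_new/A_old) = ln 0.44 / 0.37 = -0.8210 / 0.37 = -2.2189
A_new/A_old = e^-2.2189 ≈ 0.1087
Fraction that can be lost = 1 − 0.1087 = 0.8913

89%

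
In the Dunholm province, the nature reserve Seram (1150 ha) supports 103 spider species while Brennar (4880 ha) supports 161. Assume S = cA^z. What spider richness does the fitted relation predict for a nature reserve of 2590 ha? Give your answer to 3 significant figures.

132

z = ln(161/103) / ln(4880/1150) = 0.4467 / 1.4454 = 0.3090
c = 103 / 1150^0.3090 = 103 / 8.828 = 11.67
S₃ = 11.67 × 2590^0.3090 = 11.67 × 11.35 ≈ 132.4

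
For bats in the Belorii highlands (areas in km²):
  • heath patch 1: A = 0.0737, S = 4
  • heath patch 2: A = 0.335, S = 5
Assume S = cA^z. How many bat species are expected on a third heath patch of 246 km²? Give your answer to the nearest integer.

13

z = ln(5/4) / ln(0.335/0.0737) = 0.2231 / 1.5141 = 0.1474
c = 4 / 0.0737^0.1474 = 4 / 0.6809 = 5.874
S₃ = 5.874 × 246^0.1474 = 5.874 × 2.251 ≈ 13.22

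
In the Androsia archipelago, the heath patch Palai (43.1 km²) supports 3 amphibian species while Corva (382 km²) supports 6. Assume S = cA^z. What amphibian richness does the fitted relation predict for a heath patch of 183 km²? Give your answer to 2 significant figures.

4.7

z = ln(6/3) / ln(382/43.1) = 0.6931 / 2.1819 = 0.3177
c = 3 / 43.1^0.3177 = 3 / 3.306 = 0.9076
S₃ = 0.9076 × 183^0.3177 = 0.9076 × 5.233 ≈ 4.749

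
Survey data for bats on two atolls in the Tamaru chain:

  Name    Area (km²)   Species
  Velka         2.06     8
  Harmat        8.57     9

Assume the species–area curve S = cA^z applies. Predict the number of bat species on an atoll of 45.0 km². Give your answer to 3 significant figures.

10.3

z = ln(9/8) / ln(8.57/2.06) = 0.1178 / 1.4256 = 0.0826
c = 8 / 2.06^0.0826 = 8 / 1.062 = 7.536
S₃ = 7.536 × 45^0.0826 = 7.536 × 1.37 ≈ 10.32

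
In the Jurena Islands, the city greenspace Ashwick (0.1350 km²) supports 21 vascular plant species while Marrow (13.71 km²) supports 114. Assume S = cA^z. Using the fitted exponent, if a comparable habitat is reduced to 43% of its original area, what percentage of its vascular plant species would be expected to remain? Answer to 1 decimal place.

z = ln(114/21) / ln(13.71/0.135) = 1.6917 / 4.6206 = 0.3661
S_new/S_old = (A_new/A_old)^z = 0.43^0.3661 = exp(0.3661 × -0.8440) = 0.7342

73.4%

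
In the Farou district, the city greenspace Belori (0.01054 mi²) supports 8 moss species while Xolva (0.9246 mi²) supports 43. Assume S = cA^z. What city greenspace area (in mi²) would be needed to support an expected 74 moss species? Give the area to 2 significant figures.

3.9 mi²

z = ln(43/8) / ln(0.9246/0.01054) = 1.6818 / 4.4742 = 0.3759
c = 8 / 0.01054^0.3759 = 8 / 0.1806 = 44.29
A = (74/44.29)^(1/0.3759) ⇒ ln A = ln(1.671)/0.3759 = 1.3659
A = e^1.3659 ≈ 3.919 mi²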